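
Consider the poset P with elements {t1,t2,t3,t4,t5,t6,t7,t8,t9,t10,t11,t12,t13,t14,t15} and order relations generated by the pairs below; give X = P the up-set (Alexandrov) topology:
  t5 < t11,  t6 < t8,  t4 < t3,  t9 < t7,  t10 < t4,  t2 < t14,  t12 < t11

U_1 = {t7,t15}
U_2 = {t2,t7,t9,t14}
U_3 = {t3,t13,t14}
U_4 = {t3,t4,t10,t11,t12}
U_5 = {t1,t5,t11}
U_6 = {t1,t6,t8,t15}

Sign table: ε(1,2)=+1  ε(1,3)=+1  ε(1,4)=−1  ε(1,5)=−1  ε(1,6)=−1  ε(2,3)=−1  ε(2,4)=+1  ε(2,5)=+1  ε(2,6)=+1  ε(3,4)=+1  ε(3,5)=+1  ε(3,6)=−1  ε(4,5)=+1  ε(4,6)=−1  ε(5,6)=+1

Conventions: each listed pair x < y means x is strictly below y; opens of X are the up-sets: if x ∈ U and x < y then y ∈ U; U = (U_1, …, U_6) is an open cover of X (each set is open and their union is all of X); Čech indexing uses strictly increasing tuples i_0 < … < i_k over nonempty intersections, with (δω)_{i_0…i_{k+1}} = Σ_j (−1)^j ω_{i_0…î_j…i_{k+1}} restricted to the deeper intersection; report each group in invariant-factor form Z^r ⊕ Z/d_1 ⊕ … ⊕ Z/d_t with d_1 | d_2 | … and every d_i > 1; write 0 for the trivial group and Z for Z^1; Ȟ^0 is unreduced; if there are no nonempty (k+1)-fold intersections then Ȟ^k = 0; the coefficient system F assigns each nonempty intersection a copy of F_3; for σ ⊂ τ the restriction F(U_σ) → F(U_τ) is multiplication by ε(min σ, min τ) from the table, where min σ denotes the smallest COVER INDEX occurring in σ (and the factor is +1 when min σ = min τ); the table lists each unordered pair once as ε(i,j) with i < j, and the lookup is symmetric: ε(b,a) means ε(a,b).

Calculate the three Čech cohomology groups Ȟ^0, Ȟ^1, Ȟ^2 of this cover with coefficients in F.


nerve simplices:
  U12={t7} U16={t15} U23={t14} U34={t3} U45={t11} U56={t1}
C dims 6,6; δ0: rk_F3 5
degree 0: 6−5−0 = 1 → Ȟ^0 ≅ Z/3
degree 1: 6−0−5 = 1 → Ȟ^1 ≅ Z/3
degree 2: 0−0−0 = 0 → Ȟ^2 ≅ 0

Ȟ^0 ≅ Z/3, Ȟ^1 ≅ Z/3, Ȟ^2 ≅ 0


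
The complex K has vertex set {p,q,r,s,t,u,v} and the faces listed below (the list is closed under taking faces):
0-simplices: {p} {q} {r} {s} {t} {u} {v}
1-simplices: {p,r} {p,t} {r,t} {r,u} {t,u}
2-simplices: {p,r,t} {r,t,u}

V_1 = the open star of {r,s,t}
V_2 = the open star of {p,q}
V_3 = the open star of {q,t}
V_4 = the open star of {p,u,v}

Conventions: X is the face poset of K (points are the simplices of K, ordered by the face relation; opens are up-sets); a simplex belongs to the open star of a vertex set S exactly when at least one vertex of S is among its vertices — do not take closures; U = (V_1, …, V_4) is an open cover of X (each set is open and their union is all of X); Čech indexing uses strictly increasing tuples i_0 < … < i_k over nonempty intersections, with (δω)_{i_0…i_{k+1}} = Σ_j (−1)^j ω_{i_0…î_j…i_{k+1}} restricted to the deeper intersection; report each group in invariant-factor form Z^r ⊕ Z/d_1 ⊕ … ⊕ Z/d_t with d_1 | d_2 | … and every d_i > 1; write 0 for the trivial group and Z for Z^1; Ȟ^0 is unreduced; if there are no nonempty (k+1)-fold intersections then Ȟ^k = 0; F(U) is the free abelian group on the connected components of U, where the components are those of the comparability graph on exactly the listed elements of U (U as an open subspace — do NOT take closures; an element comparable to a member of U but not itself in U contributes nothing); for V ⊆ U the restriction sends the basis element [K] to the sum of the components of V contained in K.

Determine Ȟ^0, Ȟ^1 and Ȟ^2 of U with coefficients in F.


Ȟ^0 = Z^4,  Ȟ^1 = 0,  Ȟ^2 = 0

nerve simplices:
  V1={{r},{s},{t},{p,r},{p,t},{r,t},{r,u},{t,u},{p,r,t},{r,t,u}} V2={{p},{q},{p,r},{p,t},{p,r,t}} V3={{q},{t},{p,t},{r,t},{t,u},{p,r,t},{r,t,u}} V4={{p},{u},{v},{p,r},{p,t},{r,u},{t,u},{p,r,t},{r,t,u}}
  V12={{p,r},{p,t},{p,r,t}} V13={{t},{p,t},{r,t},{t,u},{p,r,t},{r,t,u}} V14={{p,r},{p,t},{r,u},{t,u},{p,r,t},{r,t,u}} V23={{q},{p,t},{p,r,t}} V24={{p},{p,r},{p,t},{p,r,t}} V34={{p,t},{t,u},{p,r,t},{r,t,u}}
  V123={{p,t},{p,r,t}} V124={{p,r},{p,t},{p,r,t}} V134={{p,t},{t,u},{p,r,t},{r,t,u}} V234={{p,t},{p,r,t}}
  V1234={{p,t},{p,r,t}}
components per intersection:
  V1: {{r},{t},{p,r},{p,t},{r,t},{r,u},{t,u},{p,r,t},{r,t,u}} {{s}}
  V2: {{p},{p,r},{p,t},{p,r,t}} {{q}}
  V3: {{q}} {{t},{p,t},{r,t},{t,u},{p,r,t},{r,t,u}}
  V4: {{p},{p,r},{p,t},{p,r,t}} {{u},{r,u},{t,u},{r,t,u}} {{v}}
  V12: {{p,r},{p,t},{p,r,t}}
  V13: {{t},{p,t},{r,t},{t,u},{p,r,t},{r,t,u}}
  V14: {{p,r},{p,t},{p,r,t}} {{r,u},{t,u},{r,t,u}}
  V23: {{q}} {{p,t},{p,r,t}}
  V24: {{p},{p,r},{p,t},{p,r,t}}
  V34: {{p,t},{p,r,t}} {{t,u},{r,t,u}}
  V123: {{p,t},{p,r,t}}
  V124: {{p,r},{p,t},{p,r,t}}
  V134: {{p,t},{p,r,t}} {{t,u},{r,t,u}}
  V234: {{p,t},{p,r,t}}
  V1234: {{p,t},{p,r,t}}
C dims 9,9,5,1; δ0: rk 5, SNF 1^5; δ1: rk 4, SNF 1^4; δ2: rk 1, SNF 1^1
degree 0: 9−5−0 = 4 → Ȟ^0 ≅ Z^4
degree 1: 9−4−5 = 0 → Ȟ^1 ≅ 0
degree 2: 5−1−4 = 0 → Ȟ^2 ≅ 0


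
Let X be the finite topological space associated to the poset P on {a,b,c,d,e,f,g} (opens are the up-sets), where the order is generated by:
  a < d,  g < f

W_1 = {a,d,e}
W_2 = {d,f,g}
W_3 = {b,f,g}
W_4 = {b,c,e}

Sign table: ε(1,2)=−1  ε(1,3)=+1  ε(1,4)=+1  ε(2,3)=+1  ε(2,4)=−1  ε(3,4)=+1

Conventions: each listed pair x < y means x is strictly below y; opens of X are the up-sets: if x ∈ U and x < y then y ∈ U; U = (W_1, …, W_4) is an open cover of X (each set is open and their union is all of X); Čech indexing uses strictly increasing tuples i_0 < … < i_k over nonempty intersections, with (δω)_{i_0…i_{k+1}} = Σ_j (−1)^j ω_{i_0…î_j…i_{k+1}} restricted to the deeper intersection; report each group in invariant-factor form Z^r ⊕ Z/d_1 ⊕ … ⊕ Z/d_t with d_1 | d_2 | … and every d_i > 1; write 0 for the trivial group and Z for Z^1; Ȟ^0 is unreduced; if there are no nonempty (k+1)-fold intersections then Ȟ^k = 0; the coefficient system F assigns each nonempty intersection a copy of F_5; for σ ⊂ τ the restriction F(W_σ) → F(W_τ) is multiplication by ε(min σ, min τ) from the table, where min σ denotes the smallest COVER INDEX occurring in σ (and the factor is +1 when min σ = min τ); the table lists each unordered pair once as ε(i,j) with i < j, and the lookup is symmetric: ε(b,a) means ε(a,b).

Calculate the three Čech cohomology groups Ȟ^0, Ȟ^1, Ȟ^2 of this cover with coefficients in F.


Ȟ^0(U;F) ≅ 0, Ȟ^1(U;F) ≅ 0 and Ȟ^2(U;F) ≅ 0

nonempty overlaps:
  W12={d} W14={e} W23={f,g} W34={b}
C dims 4,4; δ0: rk_F5 4
degree 0: 4−4−0 = 0 → Ȟ^0 ≅ 0
degree 1: 4−0−4 = 0 → Ȟ^1 ≅ 0
degree 2: 0−0−0 = 0 → Ȟ^2 ≅ 0


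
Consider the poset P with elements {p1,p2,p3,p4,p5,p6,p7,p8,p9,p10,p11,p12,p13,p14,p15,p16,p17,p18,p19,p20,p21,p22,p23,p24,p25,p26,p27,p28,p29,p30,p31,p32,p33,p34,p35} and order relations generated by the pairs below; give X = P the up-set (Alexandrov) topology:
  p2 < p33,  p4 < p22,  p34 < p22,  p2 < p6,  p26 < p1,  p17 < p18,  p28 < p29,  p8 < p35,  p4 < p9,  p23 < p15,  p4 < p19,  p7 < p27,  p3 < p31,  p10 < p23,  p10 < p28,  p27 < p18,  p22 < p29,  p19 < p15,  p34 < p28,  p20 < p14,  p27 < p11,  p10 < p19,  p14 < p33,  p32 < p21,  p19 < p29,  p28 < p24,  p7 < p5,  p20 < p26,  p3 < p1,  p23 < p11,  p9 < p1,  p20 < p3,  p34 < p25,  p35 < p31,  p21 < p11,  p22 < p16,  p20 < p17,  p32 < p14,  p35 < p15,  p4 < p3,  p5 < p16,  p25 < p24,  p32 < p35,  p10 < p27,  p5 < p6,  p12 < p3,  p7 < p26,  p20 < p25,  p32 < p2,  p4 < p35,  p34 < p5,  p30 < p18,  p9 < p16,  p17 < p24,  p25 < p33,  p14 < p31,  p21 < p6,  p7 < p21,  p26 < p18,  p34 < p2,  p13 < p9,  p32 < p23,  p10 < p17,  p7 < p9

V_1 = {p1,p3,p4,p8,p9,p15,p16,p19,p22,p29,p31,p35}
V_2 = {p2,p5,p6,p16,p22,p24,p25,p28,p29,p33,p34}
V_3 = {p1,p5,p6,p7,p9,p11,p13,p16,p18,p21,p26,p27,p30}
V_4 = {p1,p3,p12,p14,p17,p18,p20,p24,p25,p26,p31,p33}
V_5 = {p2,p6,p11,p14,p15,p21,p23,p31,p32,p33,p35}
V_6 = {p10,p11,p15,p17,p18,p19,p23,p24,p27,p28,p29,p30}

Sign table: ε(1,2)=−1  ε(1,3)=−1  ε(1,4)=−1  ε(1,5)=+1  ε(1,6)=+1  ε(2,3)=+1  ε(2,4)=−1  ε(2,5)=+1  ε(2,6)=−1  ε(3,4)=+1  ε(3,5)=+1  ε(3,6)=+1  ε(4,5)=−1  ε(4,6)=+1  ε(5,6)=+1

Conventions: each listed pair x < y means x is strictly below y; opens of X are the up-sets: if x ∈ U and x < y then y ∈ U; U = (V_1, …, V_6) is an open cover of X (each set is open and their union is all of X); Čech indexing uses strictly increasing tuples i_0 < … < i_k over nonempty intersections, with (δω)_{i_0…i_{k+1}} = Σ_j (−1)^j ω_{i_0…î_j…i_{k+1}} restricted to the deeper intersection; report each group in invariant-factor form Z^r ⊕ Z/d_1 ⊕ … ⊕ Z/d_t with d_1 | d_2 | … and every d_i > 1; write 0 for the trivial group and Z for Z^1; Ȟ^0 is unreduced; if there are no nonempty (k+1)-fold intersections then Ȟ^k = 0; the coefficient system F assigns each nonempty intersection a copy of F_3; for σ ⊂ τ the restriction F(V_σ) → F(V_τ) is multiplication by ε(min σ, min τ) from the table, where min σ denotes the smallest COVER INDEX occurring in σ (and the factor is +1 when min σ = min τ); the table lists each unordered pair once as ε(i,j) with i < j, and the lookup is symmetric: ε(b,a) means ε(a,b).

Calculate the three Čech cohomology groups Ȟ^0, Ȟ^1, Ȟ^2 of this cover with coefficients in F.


nonempty overlaps:
  V12={p16,p22,p29} V13={p1,p9,p16} V14={p1,p3,p31} V15={p15,p31,p35} V16={p15,p19,p29} V23={p5,p6,p16} V24={p24,p25,p33} V25={p2,p6,p33} V26={p24,p28,p29} V34={p1,p18,p26} V35={p6,p11,p21} V36={p11,p18,p27,p30} V45={p14,p31,p33} V46={p17,p18,p24} V56={p11,p15,p23}
  V123={p16} V126={p29} V134={p1} V145={p31} V156={p15} V235={p6} V245={p33} V246={p24} V346={p18} V356={p11}
C dims 6,15,10; δ0: rk_F3 6; δ1: rk_F3 9
degree 0: 6−6−0 = 0 → Ȟ^0 ≅ 0
degree 1: 15−9−6 = 0 → Ȟ^1 ≅ 0
degree 2: 10−0−9 = 1 → Ȟ^2 ≅ Z/3

Ȟ^0 = 0, Ȟ^1 = 0, Ȟ^2 = Z/3


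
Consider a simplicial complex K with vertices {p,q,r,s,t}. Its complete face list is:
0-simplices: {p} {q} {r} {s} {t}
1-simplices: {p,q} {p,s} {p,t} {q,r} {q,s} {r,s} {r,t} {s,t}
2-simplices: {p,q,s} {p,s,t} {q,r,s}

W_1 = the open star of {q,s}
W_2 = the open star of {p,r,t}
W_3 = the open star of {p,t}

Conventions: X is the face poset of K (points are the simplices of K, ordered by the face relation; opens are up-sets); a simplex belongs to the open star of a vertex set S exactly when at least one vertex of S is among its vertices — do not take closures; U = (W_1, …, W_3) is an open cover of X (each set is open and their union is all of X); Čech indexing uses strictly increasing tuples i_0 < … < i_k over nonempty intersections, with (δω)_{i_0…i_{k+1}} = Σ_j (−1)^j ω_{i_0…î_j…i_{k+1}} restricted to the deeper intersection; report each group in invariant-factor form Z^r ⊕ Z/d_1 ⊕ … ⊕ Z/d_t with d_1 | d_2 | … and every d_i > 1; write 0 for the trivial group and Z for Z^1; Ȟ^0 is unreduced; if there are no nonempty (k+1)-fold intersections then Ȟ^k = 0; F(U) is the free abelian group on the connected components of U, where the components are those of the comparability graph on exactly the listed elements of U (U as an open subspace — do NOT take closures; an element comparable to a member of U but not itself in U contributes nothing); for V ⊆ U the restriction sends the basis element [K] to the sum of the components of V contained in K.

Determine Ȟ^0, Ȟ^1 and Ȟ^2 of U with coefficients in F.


cover nerve:
  W1={{q},{s},{p,q},{p,s},{q,r},{q,s},{r,s},{s,t},{p,q,s},{p,s,t},{q,r,s}} W2={{p},{r},{t},{p,q},{p,s},{p,t},{q,r},{r,s},{r,t},{s,t},{p,q,s},{p,s,t},{q,r,s}} W3={{p},{t},{p,q},{p,s},{p,t},{r,t},{s,t},{p,q,s},{p,s,t}}
  W12={{p,q},{p,s},{q,r},{r,s},{s,t},{p,q,s},{p,s,t},{q,r,s}} W13={{p,q},{p,s},{s,t},{p,q,s},{p,s,t}} W23={{p},{t},{p,q},{p,s},{p,t},{r,t},{s,t},{p,q,s},{p,s,t}}
  W123={{p,q},{p,s},{s,t},{p,q,s},{p,s,t}}
components per intersection:
  W1: {{q},{s},{p,q},{p,s},{q,r},{q,s},{r,s},{s,t},{p,q,s},{p,s,t},{q,r,s}}
  W2: {{p},{r},{t},{p,q},{p,s},{p,t},{q,r},{r,s},{r,t},{s,t},{p,q,s},{p,s,t},{q,r,s}}
  W3: {{p},{t},{p,q},{p,s},{p,t},{r,t},{s,t},{p,q,s},{p,s,t}}
  W12: {{p,q},{p,s},{s,t},{p,q,s},{p,s,t}} {{q,r},{r,s},{q,r,s}}
  W13: {{p,q},{p,s},{s,t},{p,q,s},{p,s,t}}
  W23: {{p},{t},{p,q},{p,s},{p,t},{r,t},{s,t},{p,q,s},{p,s,t}}
  W123: {{p,q},{p,s},{s,t},{p,q,s},{p,s,t}}
C dims 3,4,1; δ0: rk 2, SNF 1^2; δ1: rk 1, SNF 1^1
Ȟ^0: (3−2)−0=1 ⇒ Z
Ȟ^1: (4−1)−2=1 ⇒ Z
Ȟ^2: (1−0)−1=0 ⇒ 0

Ȟ^0(U;F) ≅ Z; Ȟ^1(U;F) ≅ Z; Ȟ^2(U;F) ≅ 0


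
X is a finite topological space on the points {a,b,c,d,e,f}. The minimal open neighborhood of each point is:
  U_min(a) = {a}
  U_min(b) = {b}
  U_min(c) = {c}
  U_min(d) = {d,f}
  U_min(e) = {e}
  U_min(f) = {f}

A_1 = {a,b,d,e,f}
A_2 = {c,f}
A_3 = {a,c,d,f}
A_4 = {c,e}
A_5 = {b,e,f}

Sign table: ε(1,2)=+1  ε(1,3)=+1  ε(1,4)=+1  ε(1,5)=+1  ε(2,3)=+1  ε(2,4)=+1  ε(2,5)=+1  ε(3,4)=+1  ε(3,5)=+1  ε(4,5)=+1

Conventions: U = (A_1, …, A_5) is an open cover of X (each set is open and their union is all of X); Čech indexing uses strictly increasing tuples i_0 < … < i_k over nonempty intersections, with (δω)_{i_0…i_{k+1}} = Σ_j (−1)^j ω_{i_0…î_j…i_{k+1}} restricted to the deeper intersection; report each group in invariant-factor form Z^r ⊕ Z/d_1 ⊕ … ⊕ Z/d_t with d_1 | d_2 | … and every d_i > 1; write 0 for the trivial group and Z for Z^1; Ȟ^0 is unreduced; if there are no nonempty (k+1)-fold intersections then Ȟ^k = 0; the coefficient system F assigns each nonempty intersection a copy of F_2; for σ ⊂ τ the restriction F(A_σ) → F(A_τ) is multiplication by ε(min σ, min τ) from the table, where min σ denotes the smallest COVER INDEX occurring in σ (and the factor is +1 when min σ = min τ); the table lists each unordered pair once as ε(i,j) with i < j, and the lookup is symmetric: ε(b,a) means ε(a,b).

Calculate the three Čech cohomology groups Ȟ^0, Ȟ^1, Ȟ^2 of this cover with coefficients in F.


nonempty intersections:
  A12={f} A13={a,d,f} A14={e} A15={b,e,f} A23={c,f} A24={c} A25={f} A34={c} A35={f} A45={e}
  A123={f} A125={f} A135={f} A145={e} A234={c} A235={f}
  A1235={f}
C dims 5,10,6,1; δ0: rk_F2 4; δ1: rk_F2 5; δ2: rk_F2 1
Ȟ^0: (5−4)−0=1 ⇒ Z/2
Ȟ^1: (10−5)−4=1 ⇒ Z/2
Ȟ^2: (6−1)−5=0 ⇒ 0

Ȟ^0 ≅ Z/2; Ȟ^1 ≅ Z/2; Ȟ^2 ≅ 0


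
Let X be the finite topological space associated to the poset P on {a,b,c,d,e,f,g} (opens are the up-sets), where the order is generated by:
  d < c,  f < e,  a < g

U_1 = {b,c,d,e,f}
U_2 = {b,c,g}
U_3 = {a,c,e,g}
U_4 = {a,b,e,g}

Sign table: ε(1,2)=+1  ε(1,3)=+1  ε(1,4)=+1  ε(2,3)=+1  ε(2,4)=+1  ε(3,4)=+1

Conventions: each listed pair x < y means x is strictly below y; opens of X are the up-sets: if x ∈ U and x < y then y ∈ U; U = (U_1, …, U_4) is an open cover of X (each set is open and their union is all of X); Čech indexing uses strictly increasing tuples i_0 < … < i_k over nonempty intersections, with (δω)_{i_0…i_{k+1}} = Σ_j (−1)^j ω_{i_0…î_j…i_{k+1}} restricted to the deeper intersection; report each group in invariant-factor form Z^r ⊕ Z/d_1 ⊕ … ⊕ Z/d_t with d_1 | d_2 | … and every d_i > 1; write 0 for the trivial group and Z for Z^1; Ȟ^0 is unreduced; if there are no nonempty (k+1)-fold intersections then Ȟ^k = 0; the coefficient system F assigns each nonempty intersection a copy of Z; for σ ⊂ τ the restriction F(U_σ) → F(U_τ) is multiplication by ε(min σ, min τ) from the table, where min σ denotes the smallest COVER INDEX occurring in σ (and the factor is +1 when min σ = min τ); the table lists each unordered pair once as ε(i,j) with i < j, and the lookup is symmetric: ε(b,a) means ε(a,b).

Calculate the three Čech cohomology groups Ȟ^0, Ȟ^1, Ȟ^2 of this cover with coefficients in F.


Ȟ^0 ≅ Z, Ȟ^1 ≅ 0 and Ȟ^2 ≅ Z

nerve of the cover:
  U12={b,c} U13={c,e} U14={b,e} U23={c,g} U24={b,g} U34={a,e,g}
  U123={c} U124={b} U134={e} U234={g}
C dims 4,6,4; δ0: rk 3, SNF 1^3; δ1: rk 3, SNF 1^3
Ȟ^0 = (4 − 3) − 0 = 1, so Ȟ^0 ≅ Z
Ȟ^1 = (6 − 3) − 3 = 0, so Ȟ^1 ≅ 0
Ȟ^2 = (4 − 0) − 3 = 1, so Ȟ^2 ≅ Z


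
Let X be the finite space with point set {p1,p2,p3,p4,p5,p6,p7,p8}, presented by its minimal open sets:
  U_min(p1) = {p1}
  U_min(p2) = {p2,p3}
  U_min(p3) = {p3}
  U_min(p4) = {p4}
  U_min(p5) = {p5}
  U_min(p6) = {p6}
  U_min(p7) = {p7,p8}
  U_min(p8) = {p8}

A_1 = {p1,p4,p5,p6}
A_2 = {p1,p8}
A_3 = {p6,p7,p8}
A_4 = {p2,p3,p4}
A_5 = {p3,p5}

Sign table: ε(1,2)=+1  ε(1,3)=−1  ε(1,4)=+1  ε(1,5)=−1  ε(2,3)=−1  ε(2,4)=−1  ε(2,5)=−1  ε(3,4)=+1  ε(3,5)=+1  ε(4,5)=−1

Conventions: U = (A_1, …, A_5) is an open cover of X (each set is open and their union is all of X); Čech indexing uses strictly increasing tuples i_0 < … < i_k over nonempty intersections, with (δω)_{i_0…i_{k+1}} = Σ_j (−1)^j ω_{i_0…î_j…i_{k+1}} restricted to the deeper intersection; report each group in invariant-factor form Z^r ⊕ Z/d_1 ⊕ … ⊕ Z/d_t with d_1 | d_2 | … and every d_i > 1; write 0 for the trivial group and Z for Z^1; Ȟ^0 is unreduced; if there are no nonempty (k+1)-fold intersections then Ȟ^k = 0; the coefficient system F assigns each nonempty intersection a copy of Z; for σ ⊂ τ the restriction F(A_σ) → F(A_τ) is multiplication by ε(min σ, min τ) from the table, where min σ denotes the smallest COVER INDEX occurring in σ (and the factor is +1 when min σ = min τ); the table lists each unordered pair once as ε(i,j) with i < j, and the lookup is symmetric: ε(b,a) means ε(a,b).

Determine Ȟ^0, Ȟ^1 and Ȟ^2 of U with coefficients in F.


Ȟ^0 = Z; Ȟ^1 = Z^2; Ȟ^2 = 0

cover nerve:
  A12={p1} A13={p6} A14={p4} A15={p5} A23={p8} A45={p3}
C dims 5,6; δ0: rk 4, SNF 1^4
Ȟ^0: (5−4)−0=1 ⇒ Z
Ȟ^1: (6−0)−4=2 ⇒ Z^2
Ȟ^2: (0−0)−0=0 ⇒ 0


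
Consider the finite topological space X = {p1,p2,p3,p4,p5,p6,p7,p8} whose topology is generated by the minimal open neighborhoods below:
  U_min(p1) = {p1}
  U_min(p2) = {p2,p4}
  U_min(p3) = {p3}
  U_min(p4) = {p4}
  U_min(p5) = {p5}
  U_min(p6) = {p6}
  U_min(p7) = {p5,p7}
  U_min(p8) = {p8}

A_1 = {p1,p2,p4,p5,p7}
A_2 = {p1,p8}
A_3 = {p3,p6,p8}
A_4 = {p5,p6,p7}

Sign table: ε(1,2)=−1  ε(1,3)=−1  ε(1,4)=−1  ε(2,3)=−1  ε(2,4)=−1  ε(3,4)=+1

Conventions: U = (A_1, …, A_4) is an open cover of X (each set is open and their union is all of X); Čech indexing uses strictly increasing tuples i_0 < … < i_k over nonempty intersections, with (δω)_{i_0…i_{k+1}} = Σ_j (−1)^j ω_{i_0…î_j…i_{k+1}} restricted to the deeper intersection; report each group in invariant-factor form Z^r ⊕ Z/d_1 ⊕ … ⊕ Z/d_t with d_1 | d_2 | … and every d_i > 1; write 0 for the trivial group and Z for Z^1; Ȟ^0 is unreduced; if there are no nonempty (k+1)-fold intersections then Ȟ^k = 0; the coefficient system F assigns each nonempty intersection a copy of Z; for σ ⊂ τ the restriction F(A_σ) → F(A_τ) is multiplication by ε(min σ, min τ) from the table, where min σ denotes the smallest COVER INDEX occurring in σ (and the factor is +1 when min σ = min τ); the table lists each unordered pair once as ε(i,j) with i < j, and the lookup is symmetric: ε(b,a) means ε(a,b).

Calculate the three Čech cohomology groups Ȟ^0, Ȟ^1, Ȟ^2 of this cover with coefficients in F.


Ȟ^0(U;F) ≅ 0, Ȟ^1(U;F) ≅ Z/2 and Ȟ^2(U;F) ≅ 0

nonempty intersections:
  A12={p1} A14={p5,p7} A23={p8} A34={p6}
C dims 4,4; δ0: rk 4, SNF 1^3·2
Ȟ^0: (4−4)−0=0 ⇒ 0
Ȟ^1: (4−0)−4=0 plus torsion [2] ⇒ Z/2
Ȟ^2: (0−0)−0=0 ⇒ 0


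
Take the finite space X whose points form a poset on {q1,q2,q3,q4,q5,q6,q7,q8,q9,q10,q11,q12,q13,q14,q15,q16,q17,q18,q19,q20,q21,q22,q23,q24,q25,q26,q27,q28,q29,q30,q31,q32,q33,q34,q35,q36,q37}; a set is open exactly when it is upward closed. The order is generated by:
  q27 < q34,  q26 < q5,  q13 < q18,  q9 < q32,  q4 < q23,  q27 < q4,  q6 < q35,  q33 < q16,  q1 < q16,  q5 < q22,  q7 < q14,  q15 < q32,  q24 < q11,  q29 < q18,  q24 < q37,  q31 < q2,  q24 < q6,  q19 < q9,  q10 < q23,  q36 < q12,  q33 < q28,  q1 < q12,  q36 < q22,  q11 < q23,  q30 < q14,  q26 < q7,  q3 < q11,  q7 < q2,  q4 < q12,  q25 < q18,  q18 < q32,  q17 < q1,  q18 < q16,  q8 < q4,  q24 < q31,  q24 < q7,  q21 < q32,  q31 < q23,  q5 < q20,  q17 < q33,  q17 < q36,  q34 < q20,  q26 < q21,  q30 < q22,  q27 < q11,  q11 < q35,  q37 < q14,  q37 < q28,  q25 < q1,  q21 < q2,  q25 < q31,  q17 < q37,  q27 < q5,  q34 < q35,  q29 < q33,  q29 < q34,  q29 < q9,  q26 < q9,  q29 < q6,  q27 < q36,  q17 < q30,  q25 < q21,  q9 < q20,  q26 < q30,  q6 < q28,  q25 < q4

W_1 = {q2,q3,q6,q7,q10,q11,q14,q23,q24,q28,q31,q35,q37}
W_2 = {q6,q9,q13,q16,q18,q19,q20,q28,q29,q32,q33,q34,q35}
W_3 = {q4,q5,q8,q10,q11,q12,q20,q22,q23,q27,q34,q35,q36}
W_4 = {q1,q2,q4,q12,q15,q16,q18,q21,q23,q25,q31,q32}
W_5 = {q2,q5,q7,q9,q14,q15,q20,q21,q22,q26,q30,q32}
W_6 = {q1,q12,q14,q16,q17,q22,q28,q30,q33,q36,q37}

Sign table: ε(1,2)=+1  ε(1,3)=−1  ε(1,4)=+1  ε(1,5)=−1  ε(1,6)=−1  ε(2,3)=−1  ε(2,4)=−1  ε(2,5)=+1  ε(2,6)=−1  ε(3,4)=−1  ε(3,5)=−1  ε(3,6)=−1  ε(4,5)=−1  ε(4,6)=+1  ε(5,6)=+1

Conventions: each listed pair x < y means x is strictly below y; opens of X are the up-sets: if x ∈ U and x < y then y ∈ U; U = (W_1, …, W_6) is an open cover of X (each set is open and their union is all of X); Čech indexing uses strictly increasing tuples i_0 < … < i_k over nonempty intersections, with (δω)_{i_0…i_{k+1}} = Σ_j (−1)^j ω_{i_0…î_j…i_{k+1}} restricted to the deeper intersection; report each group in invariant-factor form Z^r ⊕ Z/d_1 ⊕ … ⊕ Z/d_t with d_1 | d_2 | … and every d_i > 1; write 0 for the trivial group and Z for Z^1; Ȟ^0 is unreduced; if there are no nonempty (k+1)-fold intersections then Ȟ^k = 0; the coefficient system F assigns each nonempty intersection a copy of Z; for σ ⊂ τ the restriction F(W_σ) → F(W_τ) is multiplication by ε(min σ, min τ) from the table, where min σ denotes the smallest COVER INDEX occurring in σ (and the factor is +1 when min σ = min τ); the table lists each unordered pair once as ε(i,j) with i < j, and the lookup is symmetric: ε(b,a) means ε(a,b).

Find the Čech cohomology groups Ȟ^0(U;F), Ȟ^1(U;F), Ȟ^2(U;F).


nerve simplices:
  W12={q6,q28,q35} W13={q10,q11,q23,q35} W14={q2,q23,q31} W15={q2,q7,q14} W16={q14,q28,q37} W23={q20,q34,q35} W24={q16,q18,q32} W25={q9,q20,q32} W26={q16,q28,q33} W34={q4,q12,q23} W35={q5,q20,q22} W36={q12,q22,q36} W45={q2,q15,q21,q32} W46={q1,q12,q16} W56={q14,q22,q30}
  W123={q35} W126={q28} W134={q23} W145={q2} W156={q14} W235={q20} W245={q32} W246={q16} W346={q12} W356={q22}
C dims 6,15,10; δ0: rk 6, SNF 1^5·2; δ1: rk 9, SNF 1^9
degree 0: 6−6−0 = 0 → Ȟ^0 ≅ 0
degree 1: 15−9−6 = 0 plus torsion [2] → Ȟ^1 ≅ Z/2
degree 2: 10−0−9 = 1 → Ȟ^2 ≅ Z

Ȟ^0 = 0, Ȟ^1 = Z/2, Ȟ^2 = Z


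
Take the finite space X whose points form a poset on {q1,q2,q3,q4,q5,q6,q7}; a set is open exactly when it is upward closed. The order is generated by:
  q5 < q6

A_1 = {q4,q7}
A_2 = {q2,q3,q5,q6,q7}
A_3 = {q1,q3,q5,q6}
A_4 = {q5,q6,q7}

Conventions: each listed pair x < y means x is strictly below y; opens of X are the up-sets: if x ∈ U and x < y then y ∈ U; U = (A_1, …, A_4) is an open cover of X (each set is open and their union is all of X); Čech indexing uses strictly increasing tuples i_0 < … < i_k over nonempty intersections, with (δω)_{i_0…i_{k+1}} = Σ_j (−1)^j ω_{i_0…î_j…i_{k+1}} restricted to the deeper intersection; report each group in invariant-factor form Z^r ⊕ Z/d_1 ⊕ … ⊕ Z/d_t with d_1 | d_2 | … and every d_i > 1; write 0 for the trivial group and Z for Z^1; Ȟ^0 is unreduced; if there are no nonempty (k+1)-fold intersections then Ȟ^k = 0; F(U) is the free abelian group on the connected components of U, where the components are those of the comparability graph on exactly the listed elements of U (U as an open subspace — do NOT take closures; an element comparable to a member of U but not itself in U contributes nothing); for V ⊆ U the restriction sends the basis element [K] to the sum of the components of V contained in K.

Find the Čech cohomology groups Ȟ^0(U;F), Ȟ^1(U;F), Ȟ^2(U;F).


nonempty intersections:
  A12={q7} A14={q7} A23={q3,q5,q6} A24={q5,q6,q7} A34={q5,q6}
  A124={q7} A234={q5,q6}
components per intersection:
  A1: {q4} {q7}
  A2: {q2} {q3} {q5,q6} {q7}
  A3: {q1} {q3} {q5,q6}
  A4: {q5,q6} {q7}
  A12: {q7}
  A14: {q7}
  A23: {q3} {q5,q6}
  A24: {q5,q6} {q7}
  A34: {q5,q6}
  A124: {q7}
  A234: {q5,q6}
C dims 11,7,2; δ0: rk 5, SNF 1^5; δ1: rk 2, SNF 1^2
Ȟ^0: (11−5)−0=6 ⇒ Z^6
Ȟ^1: (7−2)−5=0 ⇒ 0
Ȟ^2: (2−0)−2=0 ⇒ 0

Ȟ^0(U;F) ≅ Z^6, Ȟ^1(U;F) ≅ 0, Ȟ^2(U;F) ≅ 0


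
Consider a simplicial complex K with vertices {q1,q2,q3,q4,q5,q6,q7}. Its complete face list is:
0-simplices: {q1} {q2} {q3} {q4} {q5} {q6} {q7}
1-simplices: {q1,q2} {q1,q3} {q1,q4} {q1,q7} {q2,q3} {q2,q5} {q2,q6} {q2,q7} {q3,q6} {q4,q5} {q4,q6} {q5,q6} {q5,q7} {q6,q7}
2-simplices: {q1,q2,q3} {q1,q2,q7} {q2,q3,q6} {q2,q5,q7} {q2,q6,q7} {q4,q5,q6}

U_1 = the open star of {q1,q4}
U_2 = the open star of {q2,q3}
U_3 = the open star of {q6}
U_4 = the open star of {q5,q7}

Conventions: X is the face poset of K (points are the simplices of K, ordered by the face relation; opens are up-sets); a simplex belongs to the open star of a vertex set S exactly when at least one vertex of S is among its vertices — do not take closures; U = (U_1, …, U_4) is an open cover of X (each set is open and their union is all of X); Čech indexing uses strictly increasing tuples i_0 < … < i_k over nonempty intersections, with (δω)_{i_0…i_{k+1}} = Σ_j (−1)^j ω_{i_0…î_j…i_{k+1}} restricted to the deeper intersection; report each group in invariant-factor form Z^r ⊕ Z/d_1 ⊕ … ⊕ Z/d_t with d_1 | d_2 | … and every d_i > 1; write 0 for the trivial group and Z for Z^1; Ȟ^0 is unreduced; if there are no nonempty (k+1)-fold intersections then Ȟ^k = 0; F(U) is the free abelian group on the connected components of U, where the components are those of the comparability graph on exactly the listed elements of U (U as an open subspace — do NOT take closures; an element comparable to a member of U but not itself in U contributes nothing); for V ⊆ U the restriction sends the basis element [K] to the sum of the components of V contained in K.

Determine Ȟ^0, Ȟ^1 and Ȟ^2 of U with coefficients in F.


intersection data:
  U1={{q1},{q4},{q1,q2},{q1,q3},{q1,q4},{q1,q7},{q4,q5},{q4,q6},{q1,q2,q3},{q1,q2,q7},{q4,q5,q6}} U2={{q2},{q3},{q1,q2},{q1,q3},{q2,q3},{q2,q5},{q2,q6},{q2,q7},{q3,q6},{q1,q2,q3},{q1,q2,q7},{q2,q3,q6},{q2,q5,q7},{q2,q6,q7}} U3={{q6},{q2,q6},{q3,q6},{q4,q6},{q5,q6},{q6,q7},{q2,q3,q6},{q2,q6,q7},{q4,q5,q6}} U4={{q5},{q7},{q1,q7},{q2,q5},{q2,q7},{q4,q5},{q5,q6},{q5,q7},{q6,q7},{q1,q2,q7},{q2,q5,q7},{q2,q6,q7},{q4,q5,q6}}
  U12={{q1,q2},{q1,q3},{q1,q2,q3},{q1,q2,q7}} U13={{q4,q6},{q4,q5,q6}} U14={{q1,q7},{q4,q5},{q1,q2,q7},{q4,q5,q6}} U23={{q2,q6},{q3,q6},{q2,q3,q6},{q2,q6,q7}} U24={{q2,q5},{q2,q7},{q1,q2,q7},{q2,q5,q7},{q2,q6,q7}} U34={{q5,q6},{q6,q7},{q2,q6,q7},{q4,q5,q6}}
  U124={{q1,q2,q7}} U134={{q4,q5,q6}} U234={{q2,q6,q7}}
components per intersection:
  U1: {{q1},{q4},{q1,q2},{q1,q3},{q1,q4},{q1,q7},{q4,q5},{q4,q6},{q1,q2,q3},{q1,q2,q7},{q4,q5,q6}}
  U2: {{q2},{q3},{q1,q2},{q1,q3},{q2,q3},{q2,q5},{q2,q6},{q2,q7},{q3,q6},{q1,q2,q3},{q1,q2,q7},{q2,q3,q6},{q2,q5,q7},{q2,q6,q7}}
  U3: {{q6},{q2,q6},{q3,q6},{q4,q6},{q5,q6},{q6,q7},{q2,q3,q6},{q2,q6,q7},{q4,q5,q6}}
  U4: {{q5},{q7},{q1,q7},{q2,q5},{q2,q7},{q4,q5},{q5,q6},{q5,q7},{q6,q7},{q1,q2,q7},{q2,q5,q7},{q2,q6,q7},{q4,q5,q6}}
  U12: {{q1,q2},{q1,q3},{q1,q2,q3},{q1,q2,q7}}
  U13: {{q4,q6},{q4,q5,q6}}
  U14: {{q1,q7},{q1,q2,q7}} {{q4,q5},{q4,q5,q6}}
  U23: {{q2,q6},{q3,q6},{q2,q3,q6},{q2,q6,q7}}
  U24: {{q2,q5},{q2,q7},{q1,q2,q7},{q2,q5,q7},{q2,q6,q7}}
  U34: {{q5,q6},{q4,q5,q6}} {{q6,q7},{q2,q6,q7}}
  U124: {{q1,q2,q7}}
  U134: {{q4,q5,q6}}
  U234: {{q2,q6,q7}}
C dims 4,8,3; δ0: rk 3, SNF 1^3; δ1: rk 3, SNF 1^3
Ȟ^0 = (4 − 3) − 0 = 1, so Ȟ^0 ≅ Z
Ȟ^1 = (8 − 3) − 3 = 2, so Ȟ^1 ≅ Z^2
Ȟ^2 = (3 − 0) − 3 = 0, so Ȟ^2 ≅ 0

Ȟ^0 = Z,  Ȟ^1 = Z^2,  Ȟ^2 = 0


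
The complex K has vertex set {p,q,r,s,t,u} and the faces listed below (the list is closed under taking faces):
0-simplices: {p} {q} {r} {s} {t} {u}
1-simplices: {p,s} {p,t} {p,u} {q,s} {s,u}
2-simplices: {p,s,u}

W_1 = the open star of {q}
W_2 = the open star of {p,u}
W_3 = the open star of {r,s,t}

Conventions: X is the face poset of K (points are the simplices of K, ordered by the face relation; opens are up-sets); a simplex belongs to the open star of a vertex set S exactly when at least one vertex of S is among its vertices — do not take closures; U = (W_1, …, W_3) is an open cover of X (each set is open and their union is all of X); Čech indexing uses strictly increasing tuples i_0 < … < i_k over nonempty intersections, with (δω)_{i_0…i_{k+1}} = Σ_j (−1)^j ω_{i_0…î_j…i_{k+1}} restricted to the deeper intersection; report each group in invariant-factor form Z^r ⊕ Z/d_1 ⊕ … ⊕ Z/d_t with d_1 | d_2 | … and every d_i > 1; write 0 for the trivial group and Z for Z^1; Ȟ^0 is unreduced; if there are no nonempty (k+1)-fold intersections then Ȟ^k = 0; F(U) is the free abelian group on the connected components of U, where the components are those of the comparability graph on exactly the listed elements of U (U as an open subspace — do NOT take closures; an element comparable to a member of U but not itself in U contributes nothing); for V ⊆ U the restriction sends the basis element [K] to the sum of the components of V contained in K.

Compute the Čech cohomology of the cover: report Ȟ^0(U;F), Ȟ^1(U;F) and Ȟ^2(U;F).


Ȟ^0 ≅ Z^2, Ȟ^1 ≅ 0, Ȟ^2 ≅ 0

nerve of the cover:
  W1={{q},{q,s}} W2={{p},{u},{p,s},{p,t},{p,u},{s,u},{p,s,u}} W3={{r},{s},{t},{p,s},{p,t},{q,s},{s,u},{p,s,u}}
  W13={{q,s}} W23={{p,s},{p,t},{s,u},{p,s,u}}
components per intersection:
  W1: {{q},{q,s}}
  W2: {{p},{u},{p,s},{p,t},{p,u},{s,u},{p,s,u}}
  W3: {{r}} {{s},{p,s},{q,s},{s,u},{p,s,u}} {{t},{p,t}}
  W13: {{q,s}}
  W23: {{p,s},{s,u},{p,s,u}} {{p,t}}
C dims 5,3; δ0: rk 3, SNF 1^3
Ȟ^0 = (5 − 3) − 0 = 2, so Ȟ^0 ≅ Z^2
Ȟ^1 = (3 − 0) − 3 = 0, so Ȟ^1 ≅ 0
Ȟ^2 = (0 − 0) − 0 = 0, so Ȟ^2 ≅ 0


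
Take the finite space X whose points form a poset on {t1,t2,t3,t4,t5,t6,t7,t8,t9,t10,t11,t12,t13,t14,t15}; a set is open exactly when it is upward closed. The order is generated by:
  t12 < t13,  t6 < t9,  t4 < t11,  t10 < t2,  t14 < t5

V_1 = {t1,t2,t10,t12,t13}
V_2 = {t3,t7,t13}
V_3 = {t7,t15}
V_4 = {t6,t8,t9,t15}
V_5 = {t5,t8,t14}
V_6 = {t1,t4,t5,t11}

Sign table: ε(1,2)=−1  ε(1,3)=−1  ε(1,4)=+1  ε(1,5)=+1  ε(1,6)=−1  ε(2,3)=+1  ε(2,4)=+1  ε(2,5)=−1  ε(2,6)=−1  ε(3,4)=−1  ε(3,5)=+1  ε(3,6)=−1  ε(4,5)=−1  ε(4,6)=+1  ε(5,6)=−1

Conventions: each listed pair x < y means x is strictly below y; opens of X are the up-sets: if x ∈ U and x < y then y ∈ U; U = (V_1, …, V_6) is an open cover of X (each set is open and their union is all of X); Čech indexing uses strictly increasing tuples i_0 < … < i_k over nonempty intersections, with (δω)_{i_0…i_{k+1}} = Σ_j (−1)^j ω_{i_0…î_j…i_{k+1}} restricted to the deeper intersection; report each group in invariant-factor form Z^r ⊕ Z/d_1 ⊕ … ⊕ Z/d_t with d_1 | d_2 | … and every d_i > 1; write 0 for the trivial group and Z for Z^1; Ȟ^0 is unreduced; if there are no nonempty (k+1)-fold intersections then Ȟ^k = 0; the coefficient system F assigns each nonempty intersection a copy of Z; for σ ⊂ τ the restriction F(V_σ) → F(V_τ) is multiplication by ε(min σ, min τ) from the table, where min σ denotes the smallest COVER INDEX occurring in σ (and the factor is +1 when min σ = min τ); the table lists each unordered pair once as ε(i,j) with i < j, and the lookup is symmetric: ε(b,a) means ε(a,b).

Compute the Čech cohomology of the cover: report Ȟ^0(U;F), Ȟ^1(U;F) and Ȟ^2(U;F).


Ȟ^0(U;F) ≅ 0,  Ȟ^1(U;F) ≅ Z/2,  Ȟ^2(U;F) ≅ 0

nonempty overlaps:
  V12={t13} V16={t1} V23={t7} V34={t15} V45={t8} V56={t5}
C dims 6,6; δ0: rk 6, SNF 1^5·2
degree 0: 6−6−0 = 0 → Ȟ^0 ≅ 0
degree 1: 6−0−6 = 0 plus torsion [2] → Ȟ^1 ≅ Z/2
degree 2: 0−0−0 = 0 → Ȟ^2 ≅ 0


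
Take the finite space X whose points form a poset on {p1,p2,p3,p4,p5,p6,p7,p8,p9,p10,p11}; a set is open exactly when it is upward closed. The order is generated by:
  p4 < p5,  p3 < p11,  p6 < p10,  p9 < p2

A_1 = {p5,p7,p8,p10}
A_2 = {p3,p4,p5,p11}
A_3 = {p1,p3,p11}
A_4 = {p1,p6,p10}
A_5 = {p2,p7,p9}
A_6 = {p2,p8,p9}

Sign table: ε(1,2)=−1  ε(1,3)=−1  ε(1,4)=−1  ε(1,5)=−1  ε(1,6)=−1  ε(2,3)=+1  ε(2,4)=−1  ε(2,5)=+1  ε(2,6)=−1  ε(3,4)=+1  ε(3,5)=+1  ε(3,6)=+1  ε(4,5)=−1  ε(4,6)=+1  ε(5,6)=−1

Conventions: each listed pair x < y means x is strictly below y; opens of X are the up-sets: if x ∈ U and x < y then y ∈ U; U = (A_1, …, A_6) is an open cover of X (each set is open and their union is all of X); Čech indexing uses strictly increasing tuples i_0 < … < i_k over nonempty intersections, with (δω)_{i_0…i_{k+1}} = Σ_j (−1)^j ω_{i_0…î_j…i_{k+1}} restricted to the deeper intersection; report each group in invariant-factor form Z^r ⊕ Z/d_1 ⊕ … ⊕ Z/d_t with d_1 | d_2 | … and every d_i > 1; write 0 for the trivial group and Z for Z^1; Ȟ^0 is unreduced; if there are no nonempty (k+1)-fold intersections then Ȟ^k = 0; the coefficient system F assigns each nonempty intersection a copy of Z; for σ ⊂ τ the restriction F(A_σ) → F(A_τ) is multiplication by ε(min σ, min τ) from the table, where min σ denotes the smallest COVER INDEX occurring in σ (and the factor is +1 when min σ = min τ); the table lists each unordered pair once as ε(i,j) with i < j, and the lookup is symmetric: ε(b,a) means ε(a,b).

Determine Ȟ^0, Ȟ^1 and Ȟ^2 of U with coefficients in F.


intersection data:
  A12={p5} A14={p10} A15={p7} A16={p8} A23={p3,p11} A34={p1} A56={p2,p9}
C dims 6,7; δ0: rk 6, SNF 1^5·2
Ȟ^0 = (6 − 6) − 0 = 0, so Ȟ^0 ≅ 0
Ȟ^1 = (7 − 0) − 6 = 1 plus torsion [2], so Ȟ^1 ≅ Z ⊕ Z/2
Ȟ^2 = (0 − 0) − 0 = 0, so Ȟ^2 ≅ 0

Ȟ^0 ≅ 0; Ȟ^1 ≅ Z ⊕ Z/2; Ȟ^2 ≅ 0


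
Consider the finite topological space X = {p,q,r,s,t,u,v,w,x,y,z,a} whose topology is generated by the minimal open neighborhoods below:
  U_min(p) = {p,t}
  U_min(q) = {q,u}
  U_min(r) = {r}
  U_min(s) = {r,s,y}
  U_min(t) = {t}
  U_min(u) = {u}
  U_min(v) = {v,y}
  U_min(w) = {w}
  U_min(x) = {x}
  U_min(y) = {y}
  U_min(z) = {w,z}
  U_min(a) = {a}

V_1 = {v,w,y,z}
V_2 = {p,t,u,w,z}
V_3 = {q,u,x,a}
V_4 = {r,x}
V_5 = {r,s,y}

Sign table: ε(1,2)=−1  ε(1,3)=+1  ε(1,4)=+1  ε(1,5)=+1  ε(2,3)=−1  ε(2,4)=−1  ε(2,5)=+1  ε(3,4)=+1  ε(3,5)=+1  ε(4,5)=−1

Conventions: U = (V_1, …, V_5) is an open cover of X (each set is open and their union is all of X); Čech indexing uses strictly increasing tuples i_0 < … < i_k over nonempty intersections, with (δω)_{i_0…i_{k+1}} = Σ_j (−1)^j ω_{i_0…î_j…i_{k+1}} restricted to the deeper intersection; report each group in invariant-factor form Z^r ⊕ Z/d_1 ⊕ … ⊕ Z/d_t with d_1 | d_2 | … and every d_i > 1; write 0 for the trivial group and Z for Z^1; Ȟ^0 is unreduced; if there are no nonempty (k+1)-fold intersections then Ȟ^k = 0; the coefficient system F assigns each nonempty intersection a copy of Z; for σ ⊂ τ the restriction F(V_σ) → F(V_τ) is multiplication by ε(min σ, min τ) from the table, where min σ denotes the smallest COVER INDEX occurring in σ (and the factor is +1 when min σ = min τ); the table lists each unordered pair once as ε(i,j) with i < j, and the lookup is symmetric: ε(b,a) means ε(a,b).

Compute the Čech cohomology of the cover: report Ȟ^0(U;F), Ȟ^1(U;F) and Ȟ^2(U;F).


Ȟ^0(U;F) ≅ 0, Ȟ^1(U;F) ≅ Z/2 and Ȟ^2(U;F) ≅ 0

nonempty overlaps:
  V12={w,z} V15={y} V23={u} V34={x} V45={r}
C dims 5,5; δ0: rk 5, SNF 1^4·2
degree 0: 5−5−0 = 0 → Ȟ^0 ≅ 0
degree 1: 5−0−5 = 0 plus torsion [2] → Ȟ^1 ≅ Z/2
degree 2: 0−0−0 = 0 → Ȟ^2 ≅ 0


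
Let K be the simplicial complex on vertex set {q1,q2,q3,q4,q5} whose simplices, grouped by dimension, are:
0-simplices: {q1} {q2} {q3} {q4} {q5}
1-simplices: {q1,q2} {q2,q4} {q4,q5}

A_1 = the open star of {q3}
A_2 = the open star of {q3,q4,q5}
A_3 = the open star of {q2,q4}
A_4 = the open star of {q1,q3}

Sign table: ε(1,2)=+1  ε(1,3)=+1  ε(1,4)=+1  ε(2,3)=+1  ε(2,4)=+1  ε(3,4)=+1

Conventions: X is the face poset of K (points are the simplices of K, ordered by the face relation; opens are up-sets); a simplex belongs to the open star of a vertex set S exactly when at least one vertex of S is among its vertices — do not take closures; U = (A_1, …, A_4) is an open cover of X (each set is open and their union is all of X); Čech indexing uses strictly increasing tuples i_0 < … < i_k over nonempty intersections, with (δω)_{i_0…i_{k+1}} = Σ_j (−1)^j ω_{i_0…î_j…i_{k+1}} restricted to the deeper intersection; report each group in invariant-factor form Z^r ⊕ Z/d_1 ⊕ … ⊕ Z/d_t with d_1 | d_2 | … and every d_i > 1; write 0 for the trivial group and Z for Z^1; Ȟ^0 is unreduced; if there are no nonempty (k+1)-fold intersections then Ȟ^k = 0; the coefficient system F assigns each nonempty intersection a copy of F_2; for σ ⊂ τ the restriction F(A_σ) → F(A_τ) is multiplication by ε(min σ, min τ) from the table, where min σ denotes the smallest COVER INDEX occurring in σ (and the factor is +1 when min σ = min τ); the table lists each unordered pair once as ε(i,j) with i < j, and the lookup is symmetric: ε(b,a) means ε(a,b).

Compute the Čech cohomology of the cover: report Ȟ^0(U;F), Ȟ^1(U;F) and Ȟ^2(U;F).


Ȟ^0 = Z/2, Ȟ^1 = Z/2 and Ȟ^2 = 0

nonempty overlaps:
  A1={{q3}} A2={{q3},{q4},{q5},{q2,q4},{q4,q5}} A3={{q2},{q4},{q1,q2},{q2,q4},{q4,q5}} A4={{q1},{q3},{q1,q2}}
  A12={{q3}} A14={{q3}} A23={{q4},{q2,q4},{q4,q5}} A24={{q3}} A34={{q1,q2}}
  A124={{q3}}
C dims 4,5,1; δ0: rk_F2 3; δ1: rk_F2 1
degree 0: 4−3−0 = 1 → Ȟ^0 ≅ Z/2
degree 1: 5−1−3 = 1 → Ȟ^1 ≅ Z/2
degree 2: 1−0−1 = 0 → Ȟ^2 ≅ 0


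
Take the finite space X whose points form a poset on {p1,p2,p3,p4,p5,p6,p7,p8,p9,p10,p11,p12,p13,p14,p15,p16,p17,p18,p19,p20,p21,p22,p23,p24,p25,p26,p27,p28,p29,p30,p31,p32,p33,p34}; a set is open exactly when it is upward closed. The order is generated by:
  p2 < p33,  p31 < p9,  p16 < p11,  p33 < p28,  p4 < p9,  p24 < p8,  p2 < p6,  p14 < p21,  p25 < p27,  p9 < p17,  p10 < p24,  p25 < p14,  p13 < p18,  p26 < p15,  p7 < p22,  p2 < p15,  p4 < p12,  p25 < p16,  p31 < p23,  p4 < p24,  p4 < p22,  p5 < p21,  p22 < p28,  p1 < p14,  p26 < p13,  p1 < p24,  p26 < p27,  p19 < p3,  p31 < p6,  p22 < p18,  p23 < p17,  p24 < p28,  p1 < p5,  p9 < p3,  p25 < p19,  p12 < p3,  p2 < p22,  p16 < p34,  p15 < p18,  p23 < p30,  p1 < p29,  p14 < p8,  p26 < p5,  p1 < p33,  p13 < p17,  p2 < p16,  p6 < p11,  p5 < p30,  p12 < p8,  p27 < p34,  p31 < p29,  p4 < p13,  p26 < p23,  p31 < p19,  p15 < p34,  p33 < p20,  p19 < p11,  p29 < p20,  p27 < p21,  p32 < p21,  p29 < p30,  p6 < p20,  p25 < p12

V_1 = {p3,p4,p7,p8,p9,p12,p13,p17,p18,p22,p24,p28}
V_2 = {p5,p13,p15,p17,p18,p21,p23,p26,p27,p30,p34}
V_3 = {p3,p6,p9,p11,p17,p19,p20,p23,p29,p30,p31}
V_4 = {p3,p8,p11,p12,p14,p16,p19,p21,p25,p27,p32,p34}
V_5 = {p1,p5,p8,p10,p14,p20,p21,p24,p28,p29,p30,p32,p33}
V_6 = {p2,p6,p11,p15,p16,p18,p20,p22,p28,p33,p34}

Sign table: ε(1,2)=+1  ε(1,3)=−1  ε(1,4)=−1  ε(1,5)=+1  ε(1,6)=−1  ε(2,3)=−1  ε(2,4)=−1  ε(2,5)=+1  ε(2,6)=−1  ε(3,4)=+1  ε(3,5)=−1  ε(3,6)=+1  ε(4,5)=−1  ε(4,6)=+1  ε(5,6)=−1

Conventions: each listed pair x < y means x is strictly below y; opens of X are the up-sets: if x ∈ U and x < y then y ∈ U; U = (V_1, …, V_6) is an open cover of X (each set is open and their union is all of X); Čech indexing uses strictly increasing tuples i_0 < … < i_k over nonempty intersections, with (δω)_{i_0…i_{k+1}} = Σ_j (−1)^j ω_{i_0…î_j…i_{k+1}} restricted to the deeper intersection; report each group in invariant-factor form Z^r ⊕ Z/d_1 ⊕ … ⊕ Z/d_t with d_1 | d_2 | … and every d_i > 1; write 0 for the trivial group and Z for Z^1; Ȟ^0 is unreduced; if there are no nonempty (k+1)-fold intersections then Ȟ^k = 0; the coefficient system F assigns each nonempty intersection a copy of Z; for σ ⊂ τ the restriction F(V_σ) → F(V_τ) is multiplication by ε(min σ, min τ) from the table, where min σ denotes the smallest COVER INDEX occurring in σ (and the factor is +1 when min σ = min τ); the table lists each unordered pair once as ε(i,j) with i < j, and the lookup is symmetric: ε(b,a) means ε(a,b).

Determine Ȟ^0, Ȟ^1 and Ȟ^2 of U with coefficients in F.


Ȟ^0(U;F) ≅ Z, Ȟ^1(U;F) ≅ 0, Ȟ^2(U;F) ≅ Z/2

nerve of the cover:
  V12={p13,p17,p18} V13={p3,p9,p17} V14={p3,p8,p12} V15={p8,p24,p28} V16={p18,p22,p28} V23={p17,p23,p30} V24={p21,p27,p34} V25={p5,p21,p30} V26={p15,p18,p34} V34={p3,p11,p19} V35={p20,p29,p30} V36={p6,p11,p20} V45={p8,p14,p21,p32} V46={p11,p16,p34} V56={p20,p28,p33}
  V123={p17} V126={p18} V134={p3} V145={p8} V156={p28} V235={p30} V245={p21} V246={p34} V346={p11} V356={p20}
C dims 6,15,10; δ0: rk 5, SNF 1^5; δ1: rk 10, SNF 1^9·2
Ȟ^0 = (6 − 5) − 0 = 1, so Ȟ^0 ≅ Z
Ȟ^1 = (15 − 10) − 5 = 0, so Ȟ^1 ≅ 0
Ȟ^2 = (10 − 0) − 10 = 0 plus torsion [2], so Ȟ^2 ≅ Z/2
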